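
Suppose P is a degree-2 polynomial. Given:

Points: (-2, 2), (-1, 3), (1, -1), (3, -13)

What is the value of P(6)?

-46

Write P(t) = at² + bt + c; the 4 given values yield a linear system in the 3 coefficients.
Solving, P(t) = -t² - 2t + 2.
Then P(6) = -46.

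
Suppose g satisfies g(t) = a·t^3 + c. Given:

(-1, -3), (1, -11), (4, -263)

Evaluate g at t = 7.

From g(-1) = -3 and g(1) = -11: -1a + c = -3 and 1a + c = -11.
Subtracting: 2a = -8, so a = -4; then c = -3 − (-4)·(-1) = -7.
So g(t) = -4t³ − 7, and g(7) = -1379.

-1379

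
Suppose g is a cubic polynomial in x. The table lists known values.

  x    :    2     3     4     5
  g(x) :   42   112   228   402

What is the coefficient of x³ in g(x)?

2

Write g(x) = ax³ + bx² + cx + d; the 4 given values yield a linear system in the 4 coefficients.
Solving, g(x) = 2x³ + 5x² + 7x - 8.
The coefficient of x³ is 2.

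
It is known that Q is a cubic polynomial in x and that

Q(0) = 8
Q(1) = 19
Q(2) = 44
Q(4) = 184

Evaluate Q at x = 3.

95

Write Q(x) = ax³ + bx² + cx + d; the 4 given values yield a linear system in the 4 coefficients.
Solving, Q(x) = 2x³ + x² + 8x + 8.
Then Q(3) = 95.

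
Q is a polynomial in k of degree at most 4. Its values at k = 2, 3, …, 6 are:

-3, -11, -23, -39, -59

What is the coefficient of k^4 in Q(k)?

First differences: -8, -12, -16, -20. Second differences: -4, -4, -4.
Level-2 differences are constant, so Q has degree 2.
Fitting a degree-2 polynomial gives Q(k) = -2k² + 2k + 1.
The coefficient of k^4 is 0.

0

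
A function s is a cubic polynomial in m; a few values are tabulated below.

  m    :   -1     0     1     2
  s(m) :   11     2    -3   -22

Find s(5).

-343

Write s(m) = am³ + bm² + cm + d; the 4 given values yield a linear system in the 4 coefficients.
Solving, s(m) = -3m³ + 2m² - 4m + 2.
Then s(5) = -343.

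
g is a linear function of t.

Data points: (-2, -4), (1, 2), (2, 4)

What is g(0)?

0

Write g(t) = at + b; the 3 given values yield a linear system in the 2 coefficients.
Solving, g(t) = 2t.
The constant term is g(0) = 0.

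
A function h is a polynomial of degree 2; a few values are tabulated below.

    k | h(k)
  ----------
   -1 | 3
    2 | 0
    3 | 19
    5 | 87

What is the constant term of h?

Write h(k) = ak² + bk + c; the 4 given values yield a linear system in the 3 coefficients.
Solving, h(k) = 5k² - 6k - 8.
The constant term is h(0) = -8.

-8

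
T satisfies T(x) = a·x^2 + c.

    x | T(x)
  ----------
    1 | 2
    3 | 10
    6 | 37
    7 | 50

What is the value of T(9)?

82

From T(1) = 2 and T(3) = 10: 1a + c = 2 and 9a + c = 10.
Subtracting: 8a = 8, so a = 1; then c = 2 − 1·1 = 1.
So T(x) = 1x² + 1, and T(9) = 82.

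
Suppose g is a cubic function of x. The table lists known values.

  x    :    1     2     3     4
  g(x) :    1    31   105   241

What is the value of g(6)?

Write g(x) = ax³ + bx² + cx + d; the 4 given values yield a linear system in the 4 coefficients.
Solving, g(x) = 3x³ + 4x² - 3x - 3.
Then g(6) = 771.

771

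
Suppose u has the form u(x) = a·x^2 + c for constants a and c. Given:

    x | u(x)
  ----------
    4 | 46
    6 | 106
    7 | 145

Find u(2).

10

From u(4) = 46 and u(6) = 106: 16a + c = 46 and 36a + c = 106.
Subtracting: 20a = 60, so a = 3; then c = 46 − 3·16 = -2.
So u(x) = 3x² − 2, and u(2) = 10.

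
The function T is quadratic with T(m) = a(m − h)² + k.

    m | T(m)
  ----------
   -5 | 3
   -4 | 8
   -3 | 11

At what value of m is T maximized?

First differences 5, 3; second difference -2 = 2a, so a = -1.
Expanding, the m-coefficient is −2ah = 2h; matching it to the data gives h = -2, and then k = 12.
So T(m) = -1(m + 2)² + 12.
Hence h = -2.

-2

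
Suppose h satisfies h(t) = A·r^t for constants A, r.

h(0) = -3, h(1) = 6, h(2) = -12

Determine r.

Consecutive ratio: 6/(-3) = -2, and -12/6 = -2, so r = -2.
Then A·(-2)^0 = -3 gives A = -3, and h(t) = -3·(-2)^t.

-2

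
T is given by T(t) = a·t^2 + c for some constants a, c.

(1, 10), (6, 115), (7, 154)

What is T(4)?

55

From T(1) = 10 and T(6) = 115: 1a + c = 10 and 36a + c = 115.
Subtracting: 35a = 105, so a = 3; then c = 10 − 3·1 = 7.
So T(t) = 3t² + 7, and T(4) = 55.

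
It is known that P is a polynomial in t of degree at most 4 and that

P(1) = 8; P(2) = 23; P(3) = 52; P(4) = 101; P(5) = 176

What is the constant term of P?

1

Write P(t) = at^4 + bt³ + ct² + dt + e; the 5 given values yield a linear system in the 5 coefficients.
Solving, the leading coefficient vanishes, and P(t) = t³ + t² + 5t + 1.
The constant term is P(0) = 1.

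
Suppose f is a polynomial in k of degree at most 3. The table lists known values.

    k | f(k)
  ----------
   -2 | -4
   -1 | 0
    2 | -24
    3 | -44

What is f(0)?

-2

Write f(k) = ak³ + bk² + ck + d; the 4 given values yield a linear system in the 4 coefficients.
Solving, the leading coefficient vanishes, and f(k) = -3k² - 5k - 2.
The constant term is f(0) = -2.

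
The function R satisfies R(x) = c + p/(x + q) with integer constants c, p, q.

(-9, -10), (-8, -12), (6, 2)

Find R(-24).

-4

(R(x) − c)(x + q) = p for each data point; the three points give a linear system in c and q, then p follows.
Solving: c = -2, q = 4, p = 40, so R(x) = -2 + 40/(x + 4).
Then R(-24) = -2 + 40/(-20) = -4.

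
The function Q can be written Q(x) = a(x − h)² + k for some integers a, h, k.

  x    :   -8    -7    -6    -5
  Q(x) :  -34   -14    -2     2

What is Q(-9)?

-62

First differences 20, 12, 4; second difference -8 = 2a, so a = -4.
Expanding, the x-coefficient is −2ah = 8h; matching it to the data gives h = -5, and then k = 2.
So Q(x) = -4(x + 5)² + 2.
Q(-9) = -4·(-4)² + 2 = -62.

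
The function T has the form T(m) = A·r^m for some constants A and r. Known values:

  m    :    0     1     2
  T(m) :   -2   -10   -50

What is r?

5

Consecutive ratio: -10/(-2) = 5, and -50/(-10) = 5, so r = 5.
Then A·5^0 = -2 gives A = -2, and T(m) = -2·5^m.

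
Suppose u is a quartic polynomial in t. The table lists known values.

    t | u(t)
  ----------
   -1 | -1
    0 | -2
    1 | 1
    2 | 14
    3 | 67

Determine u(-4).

326

Write u(t) = at^4 + bt³ + ct² + dt + e; the 5 given values yield a linear system in the 5 coefficients.
Solving, u(t) = t^4 - t³ + t² + 2t - 2.
Then u(-4) = 326.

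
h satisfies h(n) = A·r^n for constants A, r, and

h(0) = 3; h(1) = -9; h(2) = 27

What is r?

-3

Consecutive ratio: -9/3 = -3, and 27/(-9) = -3, so r = -3.
Then A·(-3)^0 = 3 gives A = 3, and h(n) = 3·(-3)^n.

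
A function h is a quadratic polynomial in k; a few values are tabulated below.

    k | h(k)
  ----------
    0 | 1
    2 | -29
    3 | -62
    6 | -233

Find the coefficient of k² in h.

Write h(k) = ak² + bk + c; the 4 given values yield a linear system in the 3 coefficients.
Solving, h(k) = -6k² - 3k + 1.
The coefficient of k² is -6.

-6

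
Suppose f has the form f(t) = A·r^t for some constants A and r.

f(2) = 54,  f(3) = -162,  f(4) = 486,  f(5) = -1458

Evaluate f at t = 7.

Consecutive ratio: -162/54 = -3, and 486/(-162) = -3, so r = -3.
Then A·(-3)^2 = 54 gives A = 6, and f(t) = 6·(-3)^t.
f(7) = 6·(-3)^7 = -13122.

-13122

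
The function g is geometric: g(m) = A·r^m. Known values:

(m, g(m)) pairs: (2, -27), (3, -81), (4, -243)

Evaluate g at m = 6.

-2187

Consecutive ratio: -81/(-27) = 3, and -243/(-81) = 3, so r = 3.
Then A·3^2 = -27 gives A = -3, and g(m) = -3·3^m.
g(6) = -3·3^6 = -2187.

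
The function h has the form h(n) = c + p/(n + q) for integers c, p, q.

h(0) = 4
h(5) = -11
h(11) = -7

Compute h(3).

-23

(h(n) − c)(n + q) = p for each data point; the three points give a linear system in c and q, then p follows.
Solving: c = -5, q = -2, p = -18, so h(n) = -5 − 18/(n − 2).
Then h(3) = -5 − 18/1 = -23.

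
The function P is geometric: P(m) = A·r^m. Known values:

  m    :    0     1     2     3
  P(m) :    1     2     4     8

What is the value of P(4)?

Consecutive ratio: 2/1 = 2, and 4/2 = 2, so r = 2.
Then A·2^0 = 1 gives A = 1, and P(m) = 1·2^m.
P(4) = 1·2^4 = 16.

16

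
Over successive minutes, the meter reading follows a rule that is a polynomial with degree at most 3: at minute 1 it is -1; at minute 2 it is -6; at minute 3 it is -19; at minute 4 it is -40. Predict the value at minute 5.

Write the value at m as P(m).
Write P(m) = am³ + bm² + cm + d; the 4 given values yield a linear system in the 4 coefficients.
Solving, the leading coefficient vanishes, and P(m) = -4m² + 7m - 4.
Then P(5) = -69.

-69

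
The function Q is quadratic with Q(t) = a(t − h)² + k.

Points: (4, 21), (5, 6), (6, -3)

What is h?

7

First differences -15, -9; second difference 6 = 2a, so a = 3.
Expanding, the t-coefficient is −2ah = -6h; matching it to the data gives h = 7, and then k = -6.
So Q(t) = 3(t − 7)² − 6.
Hence h = 7.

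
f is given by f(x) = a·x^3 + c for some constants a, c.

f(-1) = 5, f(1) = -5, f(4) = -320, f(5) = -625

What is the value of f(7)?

From f(-1) = 5 and f(1) = -5: -1a + c = 5 and 1a + c = -5.
Subtracting: 2a = -10, so a = -5; then c = 5 − (-5)·(-1) = 0.
So f(x) = -5x³ + 0, and f(7) = -1715.

-1715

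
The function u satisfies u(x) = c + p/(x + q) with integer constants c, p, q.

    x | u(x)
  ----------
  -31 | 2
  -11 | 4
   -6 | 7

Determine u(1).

-14

(u(x) − c)(x + q) = p for each data point; the three points give a linear system in c and q, then p follows.
Solving: c = 1, q = 1, p = -30, so u(x) = 1 − 30/(x + 1).
Then u(1) = 1 − 30/2 = -14.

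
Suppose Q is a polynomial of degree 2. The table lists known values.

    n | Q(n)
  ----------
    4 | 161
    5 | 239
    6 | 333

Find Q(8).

569

Write Q(n) = an² + bn + c; the 3 given values yield a linear system in the 3 coefficients.
Solving, Q(n) = 8n² + 6n + 9.
Then Q(8) = 569.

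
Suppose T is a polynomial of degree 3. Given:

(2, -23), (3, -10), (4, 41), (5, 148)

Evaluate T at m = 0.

Write T(m) = am³ + bm² + cm + d; the 4 given values yield a linear system in the 4 coefficients.
Solving, T(m) = 3m³ - 8m² - 4m - 7.
Then T(0) = -7.

-7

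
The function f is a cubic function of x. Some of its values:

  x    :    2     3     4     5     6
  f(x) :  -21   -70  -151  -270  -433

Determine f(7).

-646

First differences: -49, -81, -119, -163. Second differences: -32, -38, -44. Third differences: -6, -6.
Level-3 differences are constant, so f has degree 3.
Fitting a degree-3 polynomial gives f(x) = -x³ - 7x² + 5x + 5.
Then f(7) = -646.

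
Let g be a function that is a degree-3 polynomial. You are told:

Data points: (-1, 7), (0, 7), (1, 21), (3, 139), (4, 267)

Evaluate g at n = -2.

9

Write g(n) = an³ + bn² + cn + d; the 5 given values yield a linear system in the 4 coefficients.
Solving, g(n) = 2n³ + 7n² + 5n + 7.
Then g(-2) = 9.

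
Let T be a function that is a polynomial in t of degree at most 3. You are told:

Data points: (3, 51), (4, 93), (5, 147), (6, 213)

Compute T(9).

First differences: 42, 54, 66. Second differences: 12, 12.
Level-2 differences are constant, so T has degree 2.
Fitting a degree-2 polynomial gives T(t) = 6t² - 3.
Then T(9) = 483.

483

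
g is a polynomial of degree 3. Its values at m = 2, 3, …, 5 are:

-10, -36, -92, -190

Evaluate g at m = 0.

Write g(m) = am³ + bm² + cm + d; the 4 given values yield a linear system in the 4 coefficients.
Solving, g(m) = -2m³ + 3m² - 3m.
Then g(0) = 0.

0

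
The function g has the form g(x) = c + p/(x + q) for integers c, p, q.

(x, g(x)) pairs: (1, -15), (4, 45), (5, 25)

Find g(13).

9

(g(x) − c)(x + q) = p for each data point; the three points give a linear system in c and q, then p follows.
Solving: c = 5, q = -3, p = 40, so g(x) = 5 + 40/(x − 3).
Then g(13) = 5 + 40/10 = 9.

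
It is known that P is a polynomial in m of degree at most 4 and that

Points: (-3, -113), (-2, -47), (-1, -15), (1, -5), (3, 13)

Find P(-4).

Write P(m) = am^4 + bm³ + cm² + dm + e; the 5 given values yield a linear system in the 5 coefficients.
Solving, the leading coefficient vanishes, and P(m) = 2m³ - 5m² + 3m - 5.
Then P(-4) = -225.

-225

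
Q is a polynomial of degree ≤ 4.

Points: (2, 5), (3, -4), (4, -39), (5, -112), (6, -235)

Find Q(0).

-7

First differences: -9, -35, -73, -123. Second differences: -26, -38, -50. Third differences: -12, -12.
Level-3 differences are constant, so Q has degree 3.
Fitting a degree-3 polynomial gives Q(t) = -2t³ + 5t² + 4t - 7.
Then Q(0) = -7.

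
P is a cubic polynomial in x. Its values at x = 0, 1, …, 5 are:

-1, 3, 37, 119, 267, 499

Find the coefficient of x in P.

-5

Write P(x) = ax³ + bx² + cx + d; the 6 given values yield a linear system in the 4 coefficients.
Solving, P(x) = 3x³ + 6x² - 5x - 1.
The coefficient of x is -5.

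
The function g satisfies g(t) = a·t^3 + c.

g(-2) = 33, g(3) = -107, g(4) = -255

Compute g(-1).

5

From g(-2) = 33 and g(3) = -107: -8a + c = 33 and 27a + c = -107.
Subtracting: 35a = -140, so a = -4; then c = 33 − (-4)·(-8) = 1.
So g(t) = -4t³ + 1, and g(-1) = 5.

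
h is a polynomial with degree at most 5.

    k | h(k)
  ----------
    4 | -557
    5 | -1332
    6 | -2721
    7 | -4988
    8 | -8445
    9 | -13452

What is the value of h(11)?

-29796

First differences: -775, -1389, -2267, -3457, -5007. Second differences: -614, -878, -1190, -1550. Third differences: -264, -312, -360. Fourth differences: -48, -48.
Level-4 differences are constant, so h has degree 4.
Fitting a degree-4 polynomial gives h(k) = -2k^4 - 5k² + 8k + 3.
Then h(11) = -29796.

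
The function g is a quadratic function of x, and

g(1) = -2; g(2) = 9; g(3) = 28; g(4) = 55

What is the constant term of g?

First differences: 11, 19, 27. Second differences: 8, 8.
Level-2 differences are constant, so g has degree 2.
Fitting a degree-2 polynomial gives g(x) = 4x² - x - 5.
The constant term is g(0) = -5.

-5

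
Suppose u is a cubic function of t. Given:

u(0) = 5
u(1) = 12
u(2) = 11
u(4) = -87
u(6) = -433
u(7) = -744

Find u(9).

-1732

Write u(t) = at³ + bt² + ct + d; the 6 given values yield a linear system in the 4 coefficients.
Solving, u(t) = -3t³ + 5t² + 5t + 5.
Then u(9) = -1732.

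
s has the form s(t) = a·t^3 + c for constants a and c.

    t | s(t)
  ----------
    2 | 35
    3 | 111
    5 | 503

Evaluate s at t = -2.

From s(2) = 35 and s(3) = 111: 8a + c = 35 and 27a + c = 111.
Subtracting: 19a = 76, so a = 4; then c = 35 − 4·8 = 3.
So s(t) = 4t³ + 3, and s(-2) = -29.

-29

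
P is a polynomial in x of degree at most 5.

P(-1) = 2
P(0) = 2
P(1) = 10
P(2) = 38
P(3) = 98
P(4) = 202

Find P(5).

362

Write P(x) = ax^5 + bx^4 + cx³ + dx² + ex + p; the 6 given values yield a linear system in the 6 coefficients.
Solving, the top 2 coefficients vanish, and P(x) = 2x³ + 4x² + 2x + 2.
Then P(5) = 362.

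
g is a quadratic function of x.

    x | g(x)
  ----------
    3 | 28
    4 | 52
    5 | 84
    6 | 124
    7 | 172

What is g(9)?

292

First differences: 24, 32, 40, 48. Second differences: 8, 8, 8.
Level-2 differences are constant, so g has degree 2.
Fitting a degree-2 polynomial gives g(x) = 4x² - 4x + 4.
Then g(9) = 292.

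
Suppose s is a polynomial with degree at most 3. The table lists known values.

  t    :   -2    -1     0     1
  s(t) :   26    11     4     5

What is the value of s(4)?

56

Write s(t) = at³ + bt² + ct + d; the 4 given values yield a linear system in the 4 coefficients.
Solving, the leading coefficient vanishes, and s(t) = 4t² - 3t + 4.
Then s(4) = 56.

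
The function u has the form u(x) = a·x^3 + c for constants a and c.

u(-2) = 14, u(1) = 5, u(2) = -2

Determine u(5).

From u(-2) = 14 and u(1) = 5: -8a + c = 14 and 1a + c = 5.
Subtracting: 9a = -9, so a = -1; then c = 14 − (-1)·(-8) = 6.
So u(x) = -1x³ + 6, and u(5) = -119.

-119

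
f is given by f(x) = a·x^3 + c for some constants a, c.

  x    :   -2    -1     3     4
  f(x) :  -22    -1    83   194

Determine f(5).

From f(-2) = -22 and f(-1) = -1: -8a + c = -22 and -1a + c = -1.
Subtracting: 7a = 21, so a = 3; then c = -22 − 3·(-8) = 2.
So f(x) = 3x³ + 2, and f(5) = 377.

377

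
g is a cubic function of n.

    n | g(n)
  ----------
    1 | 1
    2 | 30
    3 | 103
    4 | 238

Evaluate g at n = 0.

Write g(n) = an³ + bn² + cn + d; the 4 given values yield a linear system in the 4 coefficients.
Solving, g(n) = 3n³ + 4n² - 4n - 2.
Then g(0) = -2.

-2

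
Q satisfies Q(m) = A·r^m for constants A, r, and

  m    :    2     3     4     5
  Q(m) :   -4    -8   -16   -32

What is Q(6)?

-64

Consecutive ratio: -8/(-4) = 2, and -16/(-8) = 2, so r = 2.
Then A·2^2 = -4 gives A = -1, and Q(m) = -1·2^m.
Q(6) = -1·2^6 = -64.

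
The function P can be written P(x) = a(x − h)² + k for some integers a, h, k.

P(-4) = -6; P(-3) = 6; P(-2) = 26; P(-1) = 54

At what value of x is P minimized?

First differences 12, 20, 28; second difference 8 = 2a, so a = 4.
Expanding, the x-coefficient is −2ah = -8h; matching it to the data gives h = -5, and then k = -10.
So P(x) = 4(x + 5)² − 10.
Hence h = -5.

-5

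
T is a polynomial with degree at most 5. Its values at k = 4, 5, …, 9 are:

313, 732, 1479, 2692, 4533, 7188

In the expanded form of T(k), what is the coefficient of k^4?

1

Write T(k) = ak^5 + bk^4 + ck³ + dk² + ek + p; the 6 given values yield a linear system in the 6 coefficients.
Solving, the leading coefficient vanishes, and T(k) = k^4 + k³ - 2k² + 7k - 3.
The coefficient of k^4 is 1.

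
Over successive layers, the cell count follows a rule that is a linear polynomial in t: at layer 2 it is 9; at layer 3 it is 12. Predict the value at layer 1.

Write the value at t as u(t).
Write u(t) = at + b; the 2 given values yield a linear system in the 2 coefficients.
Solving, u(t) = 3t + 3.
Then u(1) = 6.

6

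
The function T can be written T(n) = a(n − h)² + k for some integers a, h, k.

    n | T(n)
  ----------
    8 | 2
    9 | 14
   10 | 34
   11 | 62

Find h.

First differences 12, 20, 28; second difference 8 = 2a, so a = 4.
Expanding, the n-coefficient is −2ah = -8h; matching it to the data gives h = 7, and then k = -2.
So T(n) = 4(n − 7)² − 2.
Hence h = 7.

7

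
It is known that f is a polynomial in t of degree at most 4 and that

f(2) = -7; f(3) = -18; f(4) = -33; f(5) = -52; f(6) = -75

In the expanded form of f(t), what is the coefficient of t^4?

0

First differences: -11, -15, -19, -23. Second differences: -4, -4, -4.
Level-2 differences are constant, so f has degree 2.
Fitting a degree-2 polynomial gives f(t) = -2t² - t + 3.
The coefficient of t^4 is 0.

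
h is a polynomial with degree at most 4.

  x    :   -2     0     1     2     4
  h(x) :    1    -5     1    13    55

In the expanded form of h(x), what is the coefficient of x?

3

Write h(x) = ax^4 + bx³ + cx² + dx + e; the 5 given values yield a linear system in the 5 coefficients.
Solving, the top 2 coefficients vanish, and h(x) = 3x² + 3x - 5.
The coefficient of x is 3.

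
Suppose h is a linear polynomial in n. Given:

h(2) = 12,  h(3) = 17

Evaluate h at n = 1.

Write h(n) = an + b; the 2 given values yield a linear system in the 2 coefficients.
Solving, h(n) = 5n + 2.
Then h(1) = 7.

7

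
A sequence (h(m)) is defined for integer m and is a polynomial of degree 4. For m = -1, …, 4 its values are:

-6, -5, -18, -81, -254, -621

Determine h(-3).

-26

First differences: 1, -13, -63, -173, -367. Second differences: -14, -50, -110, -194. Third differences: -36, -60, -84. Fourth differences: -24, -24.
Level-4 differences are constant, so h has degree 4.
Fitting a degree-4 polynomial gives h(m) = -m^4 - 4m³ - 6m² - 2m - 5.
Then h(-3) = -26.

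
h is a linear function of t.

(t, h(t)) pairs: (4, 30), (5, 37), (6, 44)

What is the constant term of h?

2

First differences: 7, 7.
Level-1 differences are constant, so h has degree 1.
Fitting a degree-1 polynomial gives h(t) = 7t + 2.
The constant term is h(0) = 2.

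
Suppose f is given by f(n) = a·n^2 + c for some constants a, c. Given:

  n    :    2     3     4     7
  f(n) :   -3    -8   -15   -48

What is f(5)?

From f(2) = -3 and f(3) = -8: 4a + c = -3 and 9a + c = -8.
Subtracting: 5a = -5, so a = -1; then c = -3 − (-1)·4 = 1.
So f(n) = -1n² + 1, and f(5) = -24.

-24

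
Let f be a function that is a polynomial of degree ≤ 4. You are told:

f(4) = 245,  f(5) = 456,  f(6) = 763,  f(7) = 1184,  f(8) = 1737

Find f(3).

112

First differences: 211, 307, 421, 553. Second differences: 96, 114, 132. Third differences: 18, 18.
Level-3 differences are constant, so f has degree 3.
Fitting a degree-3 polynomial gives f(x) = 3x³ + 3x² + x + 1.
Then f(3) = 112.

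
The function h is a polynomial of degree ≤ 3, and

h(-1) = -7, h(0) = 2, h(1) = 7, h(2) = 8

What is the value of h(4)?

-2

First differences: 9, 5, 1. Second differences: -4, -4.
Level-2 differences are constant, so h has degree 2.
Fitting a degree-2 polynomial gives h(k) = -2k² + 7k + 2.
Then h(4) = -2.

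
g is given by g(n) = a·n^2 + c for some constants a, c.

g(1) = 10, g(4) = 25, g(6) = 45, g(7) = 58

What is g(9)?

From g(1) = 10 and g(4) = 25: 1a + c = 10 and 16a + c = 25.
Subtracting: 15a = 15, so a = 1; then c = 10 − 1·1 = 9.
So g(n) = 1n² + 9, and g(9) = 90.

90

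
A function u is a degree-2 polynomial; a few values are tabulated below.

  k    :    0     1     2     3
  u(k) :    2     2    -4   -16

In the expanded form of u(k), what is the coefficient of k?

3

First differences: 0, -6, -12. Second differences: -6, -6.
Level-2 differences are constant, so u has degree 2.
Fitting a degree-2 polynomial gives u(k) = -3k² + 3k + 2.
The coefficient of k is 3.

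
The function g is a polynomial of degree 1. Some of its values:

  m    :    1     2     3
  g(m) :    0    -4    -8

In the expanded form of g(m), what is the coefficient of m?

-4

First differences: -4, -4.
Level-1 differences are constant, so g has degree 1.
Fitting a degree-1 polynomial gives g(m) = -4m + 4.
The coefficient of m is -4.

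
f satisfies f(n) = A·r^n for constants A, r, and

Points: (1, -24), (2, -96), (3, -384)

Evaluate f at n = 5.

-6144

Consecutive ratio: -96/(-24) = 4, and -384/(-96) = 4, so r = 4.
Then A·4^1 = -24 gives A = -6, and f(n) = -6·4^n.
f(5) = -6·4^5 = -6144.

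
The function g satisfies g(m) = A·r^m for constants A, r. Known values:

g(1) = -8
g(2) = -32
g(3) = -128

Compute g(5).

Consecutive ratio: -32/(-8) = 4, and -128/(-32) = 4, so r = 4.
Then A·4^1 = -8 gives A = -2, and g(m) = -2·4^m.
g(5) = -2·4^5 = -2048.

-2048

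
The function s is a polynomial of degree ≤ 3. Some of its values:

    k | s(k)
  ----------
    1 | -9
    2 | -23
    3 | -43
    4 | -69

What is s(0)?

-1

First differences: -14, -20, -26. Second differences: -6, -6.
Level-2 differences are constant, so s has degree 2.
Fitting a degree-2 polynomial gives s(k) = -3k² - 5k - 1.
Then s(0) = -1.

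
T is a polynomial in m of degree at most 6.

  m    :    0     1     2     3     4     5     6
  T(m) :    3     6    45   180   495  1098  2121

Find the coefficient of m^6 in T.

First differences: 3, 39, 135, 315, 603, 1023. Second differences: 36, 96, 180, 288, 420. Third differences: 60, 84, 108, 132. Fourth differences: 24, 24, 24.
Level-4 differences are constant, so T has degree 4.
Fitting a degree-4 polynomial gives T(m) = m^4 + 4m³ - m² - m + 3.
The coefficient of m^6 is 0.

0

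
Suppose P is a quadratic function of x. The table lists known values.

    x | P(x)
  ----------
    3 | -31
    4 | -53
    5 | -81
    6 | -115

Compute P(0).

First differences: -22, -28, -34. Second differences: -6, -6.
Level-2 differences are constant, so P has degree 2.
Fitting a degree-2 polynomial gives P(x) = -3x² - x - 1.
Then P(0) = -1.

-1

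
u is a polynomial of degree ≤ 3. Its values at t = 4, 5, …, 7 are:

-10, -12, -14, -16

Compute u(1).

First differences: -2, -2, -2.
Level-1 differences are constant, so u has degree 1.
Fitting a degree-1 polynomial gives u(t) = -2t - 2.
Then u(1) = -4.

-4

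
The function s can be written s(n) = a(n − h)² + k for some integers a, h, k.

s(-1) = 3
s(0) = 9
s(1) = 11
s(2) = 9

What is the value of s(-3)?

-21

First differences 6, 2, -2; second difference -4 = 2a, so a = -2.
Expanding, the n-coefficient is −2ah = 4h; matching it to the data gives h = 1, and then k = 11.
So s(n) = -2(n − 1)² + 11.
s(-3) = -2·(-4)² + 11 = -21.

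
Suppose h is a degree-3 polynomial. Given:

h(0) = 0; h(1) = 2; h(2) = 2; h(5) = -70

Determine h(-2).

Write h(n) = an³ + bn² + cn + d; the 4 given values yield a linear system in the 4 coefficients.
Solving, h(n) = -n³ + 2n² + n.
Then h(-2) = 14.

14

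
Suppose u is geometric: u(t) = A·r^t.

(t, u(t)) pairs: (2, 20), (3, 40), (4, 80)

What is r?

2

Consecutive ratio: 40/20 = 2, and 80/40 = 2, so r = 2.
Then A·2^2 = 20 gives A = 5, and u(t) = 5·2^t.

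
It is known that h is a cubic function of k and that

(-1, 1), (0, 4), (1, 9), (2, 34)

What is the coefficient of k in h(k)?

Write h(k) = ak³ + bk² + ck + d; the 4 given values yield a linear system in the 4 coefficients.
Solving, h(k) = 3k³ + k² + k + 4.
The coefficient of k is 1.

1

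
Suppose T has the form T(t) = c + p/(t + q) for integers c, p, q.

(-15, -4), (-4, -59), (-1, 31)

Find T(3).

(T(t) − c)(t + q) = p for each data point; the three points give a linear system in c and q, then p follows.
Solving: c = 1, q = 3, p = 60, so T(t) = 1 + 60/(t + 3).
Then T(3) = 1 + 60/6 = 11.

11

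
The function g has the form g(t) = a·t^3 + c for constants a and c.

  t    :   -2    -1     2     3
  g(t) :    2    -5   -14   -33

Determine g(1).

From g(-2) = 2 and g(-1) = -5: -8a + c = 2 and -1a + c = -5.
Subtracting: 7a = -7, so a = -1; then c = 2 − (-1)·(-8) = -6.
So g(t) = -1t³ − 6, and g(1) = -7.

-7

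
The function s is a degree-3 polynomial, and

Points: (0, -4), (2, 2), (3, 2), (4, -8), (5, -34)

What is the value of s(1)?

Write s(m) = am³ + bm² + cm + d; the 5 given values yield a linear system in the 4 coefficients.
Solving, s(m) = -m³ + 4m² - m - 4.
Then s(1) = -2.

-2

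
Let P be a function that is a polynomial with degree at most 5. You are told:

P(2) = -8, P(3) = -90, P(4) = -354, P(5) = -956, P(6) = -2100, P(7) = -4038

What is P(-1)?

Write P(x) = ax^5 + bx^4 + cx³ + dx² + ex + p; the 6 given values yield a linear system in the 6 coefficients.
Solving, the leading coefficient vanishes, and P(x) = -2x^4 + 2x³ + x² + 5x - 6.
Then P(-1) = -14.

-14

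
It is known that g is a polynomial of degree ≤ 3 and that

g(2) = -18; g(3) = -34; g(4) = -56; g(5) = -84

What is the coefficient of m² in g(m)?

-3

First differences: -16, -22, -28. Second differences: -6, -6.
Level-2 differences are constant, so g has degree 2.
Fitting a degree-2 polynomial gives g(m) = -3m² - m - 4.
The coefficient of m² is -3.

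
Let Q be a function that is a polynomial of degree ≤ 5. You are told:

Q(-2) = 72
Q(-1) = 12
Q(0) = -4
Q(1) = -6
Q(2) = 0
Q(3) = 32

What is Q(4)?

132

First differences: -60, -16, -2, 6, 32. Second differences: 44, 14, 8, 26. Third differences: -30, -6, 18. Fourth differences: 24, 24.
Level-4 differences are constant, so Q has degree 4.
Extending the table by one column gives the next first difference 100, so Q(4) = 32 + 100 = 132.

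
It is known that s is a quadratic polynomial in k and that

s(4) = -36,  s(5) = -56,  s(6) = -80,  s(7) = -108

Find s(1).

First differences: -20, -24, -28. Second differences: -4, -4.
Level-2 differences are constant, so s has degree 2.
Fitting a degree-2 polynomial gives s(k) = -2k² - 2k + 4.
Then s(1) = 0.

0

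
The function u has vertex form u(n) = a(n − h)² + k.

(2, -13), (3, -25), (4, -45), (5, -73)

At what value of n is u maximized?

1

First differences -12, -20, -28; second difference -8 = 2a, so a = -4.
Expanding, the n-coefficient is −2ah = 8h; matching it to the data gives h = 1, and then k = -9.
So u(n) = -4(n − 1)² − 9.
Hence h = 1.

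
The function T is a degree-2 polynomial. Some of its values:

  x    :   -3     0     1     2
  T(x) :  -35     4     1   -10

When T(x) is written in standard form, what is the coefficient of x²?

-4

Write T(x) = ax² + bx + c; the 4 given values yield a linear system in the 3 coefficients.
Solving, T(x) = -4x² + x + 4.
The coefficient of x² is -4.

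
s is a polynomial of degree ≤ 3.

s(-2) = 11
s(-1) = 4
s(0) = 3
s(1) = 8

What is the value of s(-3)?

Write s(k) = ak³ + bk² + ck + d; the 4 given values yield a linear system in the 4 coefficients.
Solving, the leading coefficient vanishes, and s(k) = 3k² + 2k + 3.
Then s(-3) = 24.

24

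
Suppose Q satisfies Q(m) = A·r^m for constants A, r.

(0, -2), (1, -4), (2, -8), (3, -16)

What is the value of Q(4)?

Consecutive ratio: -4/(-2) = 2, and -8/(-4) = 2, so r = 2.
Then A·2^0 = -2 gives A = -2, and Q(m) = -2·2^m.
Q(4) = -2·2^4 = -32.

-32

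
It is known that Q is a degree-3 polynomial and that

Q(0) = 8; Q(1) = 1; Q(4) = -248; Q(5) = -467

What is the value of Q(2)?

Write Q(n) = an³ + bn² + cn + d; the 4 given values yield a linear system in the 4 coefficients.
Solving, Q(n) = -3n³ - 4n² + 8.
Then Q(2) = -32.

-32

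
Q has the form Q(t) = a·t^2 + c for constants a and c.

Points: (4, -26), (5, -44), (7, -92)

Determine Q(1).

From Q(4) = -26 and Q(5) = -44: 16a + c = -26 and 25a + c = -44.
Subtracting: 9a = -18, so a = -2; then c = -26 − (-2)·16 = 6.
So Q(t) = -2t² + 6, and Q(1) = 4.

4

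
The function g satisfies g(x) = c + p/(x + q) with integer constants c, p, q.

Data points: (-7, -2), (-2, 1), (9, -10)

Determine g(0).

5

(g(x) − c)(x + q) = p for each data point; the three points give a linear system in c and q, then p follows.
Solving: c = -5, q = -3, p = -30, so g(x) = -5 − 30/(x − 3).
Then g(0) = -5 − 30/(-3) = 5.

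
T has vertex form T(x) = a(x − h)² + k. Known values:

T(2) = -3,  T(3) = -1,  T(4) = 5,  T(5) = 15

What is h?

First differences 2, 6, 10; second difference 4 = 2a, so a = 2.
Expanding, the x-coefficient is −2ah = -4h; matching it to the data gives h = 2, and then k = -3.
So T(x) = 2(x − 2)² − 3.
Hence h = 2.

2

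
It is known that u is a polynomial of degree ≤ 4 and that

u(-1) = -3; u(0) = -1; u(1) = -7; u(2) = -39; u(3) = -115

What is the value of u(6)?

-787

First differences: 2, -6, -32, -76. Second differences: -8, -26, -44. Third differences: -18, -18.
Level-3 differences are constant, so u has degree 3.
Fitting a degree-3 polynomial gives u(n) = -3n³ - 4n² + n - 1.
Then u(6) = -787.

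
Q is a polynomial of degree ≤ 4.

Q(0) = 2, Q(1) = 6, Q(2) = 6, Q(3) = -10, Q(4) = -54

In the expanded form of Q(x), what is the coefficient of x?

2

Write Q(x) = ax^4 + bx³ + cx² + dx + e; the 5 given values yield a linear system in the 5 coefficients.
Solving, the leading coefficient vanishes, and Q(x) = -2x³ + 4x² + 2x + 2.
The coefficient of x is 2.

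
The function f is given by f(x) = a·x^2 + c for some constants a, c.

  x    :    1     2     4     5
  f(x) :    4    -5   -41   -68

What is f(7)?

-140

From f(1) = 4 and f(2) = -5: 1a + c = 4 and 4a + c = -5.
Subtracting: 3a = -9, so a = -3; then c = 4 − (-3)·1 = 7.
So f(x) = -3x² + 7, and f(7) = -140.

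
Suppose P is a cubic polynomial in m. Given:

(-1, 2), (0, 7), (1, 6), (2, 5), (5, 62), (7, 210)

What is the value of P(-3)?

-50

Write P(m) = am³ + bm² + cm + d; the 6 given values yield a linear system in the 4 coefficients.
Solving, P(m) = m³ - 3m² + m + 7.
Then P(-3) = -50.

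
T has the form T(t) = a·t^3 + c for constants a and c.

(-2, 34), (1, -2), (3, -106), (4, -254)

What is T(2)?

From T(-2) = 34 and T(1) = -2: -8a + c = 34 and 1a + c = -2.
Subtracting: 9a = -36, so a = -4; then c = 34 − (-4)·(-8) = 2.
So T(t) = -4t³ + 2, and T(2) = -30.

-30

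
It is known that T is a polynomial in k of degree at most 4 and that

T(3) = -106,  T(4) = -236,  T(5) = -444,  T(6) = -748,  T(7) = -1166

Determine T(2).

-36

First differences: -130, -208, -304, -418. Second differences: -78, -96, -114. Third differences: -18, -18.
Level-3 differences are constant, so T has degree 3.
Fitting a degree-3 polynomial gives T(k) = -3k³ - 3k² + 2k - 4.
Then T(2) = -36.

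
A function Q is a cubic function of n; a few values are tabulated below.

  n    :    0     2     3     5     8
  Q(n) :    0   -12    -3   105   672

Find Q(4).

Write Q(n) = an³ + bn² + cn + d; the 5 given values yield a linear system in the 4 coefficients.
Solving, Q(n) = 2n³ - 5n² - 4n.
Then Q(4) = 32.

32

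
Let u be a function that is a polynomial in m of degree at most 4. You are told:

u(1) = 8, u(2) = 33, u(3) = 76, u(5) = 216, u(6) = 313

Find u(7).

Write u(m) = am^4 + bm³ + cm² + dm + e; the 5 given values yield a linear system in the 5 coefficients.
Solving, the top 2 coefficients vanish, and u(m) = 9m² - 2m + 1.
Then u(7) = 428.

428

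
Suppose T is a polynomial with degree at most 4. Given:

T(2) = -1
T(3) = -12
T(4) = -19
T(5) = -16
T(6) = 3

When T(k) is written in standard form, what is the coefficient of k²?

-7

First differences: -11, -7, 3, 19. Second differences: 4, 10, 16. Third differences: 6, 6.
Level-3 differences are constant, so T has degree 3.
Fitting a degree-3 polynomial gives T(k) = k³ - 7k² + 5k + 9.
The coefficient of k² is -7.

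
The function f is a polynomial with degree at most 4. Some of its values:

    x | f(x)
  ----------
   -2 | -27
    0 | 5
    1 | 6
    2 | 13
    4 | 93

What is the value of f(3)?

Write f(x) = ax^4 + bx³ + cx² + dx + e; the 5 given values yield a linear system in the 5 coefficients.
Solving, the leading coefficient vanishes, and f(x) = 2x³ - 3x² + 2x + 5.
Then f(3) = 38.

38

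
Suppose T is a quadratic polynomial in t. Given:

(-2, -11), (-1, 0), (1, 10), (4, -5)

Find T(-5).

Write T(t) = at² + bt + c; the 4 given values yield a linear system in the 3 coefficients.
Solving, T(t) = -2t² + 5t + 7.
Then T(-5) = -68.

-68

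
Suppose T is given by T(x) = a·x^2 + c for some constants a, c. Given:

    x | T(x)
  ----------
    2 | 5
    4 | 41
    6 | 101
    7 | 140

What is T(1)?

-4

From T(2) = 5 and T(4) = 41: 4a + c = 5 and 16a + c = 41.
Subtracting: 12a = 36, so a = 3; then c = 5 − 3·4 = -7.
So T(x) = 3x² − 7, and T(1) = -4.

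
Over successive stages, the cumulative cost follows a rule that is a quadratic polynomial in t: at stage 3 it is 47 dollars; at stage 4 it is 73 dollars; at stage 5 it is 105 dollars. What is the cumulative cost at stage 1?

13

Write the value at t as g(t).
Write g(t) = at² + bt + c; the 3 given values yield a linear system in the 3 coefficients.
Solving, g(t) = 3t² + 5t + 5.
Then g(1) = 13.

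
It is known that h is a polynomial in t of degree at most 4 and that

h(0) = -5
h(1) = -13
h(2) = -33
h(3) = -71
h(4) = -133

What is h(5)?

First differences: -8, -20, -38, -62. Second differences: -12, -18, -24. Third differences: -6, -6.
Level-3 differences are constant, so h has degree 3.
Fitting a degree-3 polynomial gives h(t) = -t³ - 3t² - 4t - 5.
Then h(5) = -225.

-225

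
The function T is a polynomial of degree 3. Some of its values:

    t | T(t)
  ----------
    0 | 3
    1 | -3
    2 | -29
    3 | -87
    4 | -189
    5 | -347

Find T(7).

-879

First differences: -6, -26, -58, -102, -158. Second differences: -20, -32, -44, -56. Third differences: -12, -12, -12.
Level-3 differences are constant, so T has degree 3.
Fitting a degree-3 polynomial gives T(t) = -2t³ - 4t² + 3.
Then T(7) = -879.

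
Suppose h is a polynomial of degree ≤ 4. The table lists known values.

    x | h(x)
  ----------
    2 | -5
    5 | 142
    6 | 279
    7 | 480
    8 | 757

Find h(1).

-6

Write h(x) = ax^4 + bx³ + cx² + dx + e; the 5 given values yield a linear system in the 5 coefficients.
Solving, the leading coefficient vanishes, and h(x) = 2x³ - 4x² - x - 3.
Then h(1) = -6.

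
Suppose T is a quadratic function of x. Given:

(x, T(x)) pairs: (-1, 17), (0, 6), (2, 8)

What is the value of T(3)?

21

Write T(x) = ax² + bx + c; the 3 given values yield a linear system in the 3 coefficients.
Solving, T(x) = 4x² - 7x + 6.
Then T(3) = 21.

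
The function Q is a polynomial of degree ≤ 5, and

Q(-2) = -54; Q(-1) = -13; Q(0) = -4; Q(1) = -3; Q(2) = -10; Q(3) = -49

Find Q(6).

-958

First differences: 41, 9, 1, -7, -39. Second differences: -32, -8, -8, -32. Third differences: 24, 0, -24. Fourth differences: -24, -24.
Level-4 differences are constant, so Q has degree 4.
Fitting a degree-4 polynomial gives Q(k) = -k^4 + 2k³ - 3k² + 3k - 4.
Then Q(6) = -958.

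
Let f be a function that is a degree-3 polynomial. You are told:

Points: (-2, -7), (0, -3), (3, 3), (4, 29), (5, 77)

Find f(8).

Write f(x) = ax³ + bx² + cx + d; the 5 given values yield a linear system in the 4 coefficients.
Solving, f(x) = x³ - x² - 4x - 3.
Then f(8) = 413.

413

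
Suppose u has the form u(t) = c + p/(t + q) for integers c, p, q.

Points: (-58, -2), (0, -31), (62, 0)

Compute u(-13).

-5

(u(t) − c)(t + q) = p for each data point; the three points give a linear system in c and q, then p follows.
Solving: c = -1, q = -2, p = 60, so u(t) = -1 + 60/(t − 2).
Then u(-13) = -1 + 60/(-15) = -5.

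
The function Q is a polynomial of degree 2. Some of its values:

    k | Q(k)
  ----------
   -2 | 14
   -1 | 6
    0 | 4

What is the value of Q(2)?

Write Q(k) = ak² + bk + c; the 3 given values yield a linear system in the 3 coefficients.
Solving, Q(k) = 3k² + k + 4.
Then Q(2) = 18.

18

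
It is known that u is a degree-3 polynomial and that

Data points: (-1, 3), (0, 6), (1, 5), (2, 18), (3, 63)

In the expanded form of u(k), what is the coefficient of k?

-2

Write u(k) = ak³ + bk² + ck + d; the 5 given values yield a linear system in the 4 coefficients.
Solving, u(k) = 3k³ - 2k² - 2k + 6.
The coefficient of k is -2.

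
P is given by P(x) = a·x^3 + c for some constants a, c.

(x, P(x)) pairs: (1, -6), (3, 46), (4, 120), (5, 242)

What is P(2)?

8

From P(1) = -6 and P(3) = 46: 1a + c = -6 and 27a + c = 46.
Subtracting: 26a = 52, so a = 2; then c = -6 − 2·1 = -8.
So P(x) = 2x³ − 8, and P(2) = 8.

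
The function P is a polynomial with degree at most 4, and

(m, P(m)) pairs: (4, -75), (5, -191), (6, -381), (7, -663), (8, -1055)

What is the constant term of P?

Write P(m) = am^4 + bm³ + cm² + dm + e; the 5 given values yield a linear system in the 5 coefficients.
Solving, the leading coefficient vanishes, and P(m) = -3m³ + 8m² - 5m + 9.
The constant term is P(0) = 9.

9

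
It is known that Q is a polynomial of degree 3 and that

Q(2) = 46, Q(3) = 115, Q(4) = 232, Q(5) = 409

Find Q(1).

13

Write Q(t) = at³ + bt² + ct + d; the 4 given values yield a linear system in the 4 coefficients.
Solving, Q(t) = 2t³ + 6t² + t + 4.
Then Q(1) = 13.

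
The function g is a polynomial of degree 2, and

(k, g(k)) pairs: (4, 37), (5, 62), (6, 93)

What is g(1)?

Write g(k) = ak² + bk + c; the 3 given values yield a linear system in the 3 coefficients.
Solving, g(k) = 3k² - 2k - 3.
Then g(1) = -2.

-2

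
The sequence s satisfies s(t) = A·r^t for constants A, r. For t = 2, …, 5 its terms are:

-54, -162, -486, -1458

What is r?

3

Consecutive ratio: -162/(-54) = 3, and -486/(-162) = 3, so r = 3.
Then A·3^2 = -54 gives A = -6, and s(t) = -6·3^t.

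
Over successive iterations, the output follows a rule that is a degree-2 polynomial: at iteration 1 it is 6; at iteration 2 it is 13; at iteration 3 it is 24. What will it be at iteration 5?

58

Write the value at n as g(n).
Write g(n) = an² + bn + c; the 3 given values yield a linear system in the 3 coefficients.
Solving, g(n) = 2n² + n + 3.
Then g(5) = 58.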